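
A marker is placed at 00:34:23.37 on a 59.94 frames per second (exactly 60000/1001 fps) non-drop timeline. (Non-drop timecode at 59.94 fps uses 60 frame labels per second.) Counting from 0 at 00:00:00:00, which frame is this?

123817

Total seconds to the label: (0 × 3600 + 34 × 60 + 23) = 2063.
Frame index = 2063 × 60 + 37 = 123817.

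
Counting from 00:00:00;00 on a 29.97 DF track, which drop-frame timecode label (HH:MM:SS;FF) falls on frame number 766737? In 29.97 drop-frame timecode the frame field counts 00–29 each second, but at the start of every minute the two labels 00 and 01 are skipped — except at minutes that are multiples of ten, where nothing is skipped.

07:06:23;15

Each 10-minute DF block holds 10 × 60 × 30 − 9 × 2 = 17982 frames. 766737 ÷ 17982 → 42 full blocks, remainder 11493.
Within the partial block the first minute is 1800 frames and each further minute 1798, so 6 further minute boundaries passed. Total skipped labels = 18 × 42 + 2 × 6 = 768.
Non-drop label index = 766737 + 768 = 767505; at 30 labels/s that is 07:06:23:15, i.e. DF 07:06:23;15.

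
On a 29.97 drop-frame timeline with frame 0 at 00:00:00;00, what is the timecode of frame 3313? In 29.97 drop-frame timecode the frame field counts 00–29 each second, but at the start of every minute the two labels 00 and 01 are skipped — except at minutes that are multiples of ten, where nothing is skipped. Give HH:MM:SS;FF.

00:01:50;15

Each 10-minute DF block holds 10 × 60 × 30 − 9 × 2 = 17982 frames. 3313 ÷ 17982 → 0 full blocks, remainder 3313.
Within the partial block the first minute is 1800 frames and each further minute 1798, so 1 further minute boundary passed. Total skipped labels = 18 × 0 + 2 × 1 = 2.
Non-drop label index = 3313 + 2 = 3315; at 30 labels/s that is 00:01:50:15, i.e. DF 00:01:50;15.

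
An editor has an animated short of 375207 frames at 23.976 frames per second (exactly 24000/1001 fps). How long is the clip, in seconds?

Running time = 375207 / (24000/1001) = 15649.258625 s.

15649.258625 seconds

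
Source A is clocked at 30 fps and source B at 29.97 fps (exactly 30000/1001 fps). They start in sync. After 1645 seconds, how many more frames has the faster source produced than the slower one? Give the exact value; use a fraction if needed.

A emits 30 × 1645 = 49350 frames; B emits 30000/1001 × 1645 = 7050000/143.
Difference = 7050/143 frames (≈ 49.3007); B is behind A.

7050/143 frames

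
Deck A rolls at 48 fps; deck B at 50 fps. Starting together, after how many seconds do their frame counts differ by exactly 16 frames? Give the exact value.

8 seconds

The gap grows by |50 − 48| = 2 frames per second.
Time for a 16-frame gap: 16 ÷ (2) = 8 s.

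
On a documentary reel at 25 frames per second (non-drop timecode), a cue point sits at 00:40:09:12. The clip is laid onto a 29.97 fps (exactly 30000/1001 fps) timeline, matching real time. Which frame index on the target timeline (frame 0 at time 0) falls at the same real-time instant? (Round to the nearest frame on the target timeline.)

frame 72212

Source frame index: (0×3600 + 40×60 + 9) × 25 + 12 = 60237.
Real time: 60237 / (25) = 60237/25 s.
Target frame: (60237/25) × (30000/1001) = 72284400/1001 ≈ 72212.188 → 72212.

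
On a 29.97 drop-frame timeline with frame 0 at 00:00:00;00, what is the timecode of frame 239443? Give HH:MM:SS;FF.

02:13:09;13

Ten DF minutes hold 17982 frames, so frame 239443 lies in block 13 (frames 233766–251747) with 5677 frames into that block.
The block's first minute is 1800 frames and the rest 1798 each; 5677 frames reaches minute 3, so 13 × 18 + 3 × 2 = 240 labels have been skipped so far.
Adding those back, label number 239443 + 240 = 239683 at 30 labels/s is 7989 s + 13 f = 2 h 13 min 9 s frame 13, i.e. 02:13:09;13.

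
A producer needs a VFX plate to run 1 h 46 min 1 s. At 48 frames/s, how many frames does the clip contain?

305328 frames

1 h 46 min 1 s = 6361 s.
Frames = 6361 × 48 = 305328.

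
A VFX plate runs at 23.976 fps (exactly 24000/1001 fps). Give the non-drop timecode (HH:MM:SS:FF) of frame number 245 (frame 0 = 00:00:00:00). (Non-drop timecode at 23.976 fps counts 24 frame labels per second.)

245 ÷ 24 = 10 full seconds, remainder 5 frames.
10 s = 0 h 0 min 10 s.
Timecode: 00:00:10:05.

00:00:10:05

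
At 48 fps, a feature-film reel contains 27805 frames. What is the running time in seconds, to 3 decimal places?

Running time = 27805 × 1/48 = 27805/48 s ≈ 579.271 s.

579.271 seconds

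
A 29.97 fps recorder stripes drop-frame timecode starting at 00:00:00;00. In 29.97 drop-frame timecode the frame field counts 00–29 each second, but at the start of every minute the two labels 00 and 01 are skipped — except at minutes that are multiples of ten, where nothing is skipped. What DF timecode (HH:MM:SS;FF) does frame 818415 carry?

07:35:07;25

Ten DF minutes hold 17982 frames, so frame 818415 lies in block 45 (frames 809190–827171) with 9225 frames into that block.
The block's first minute is 1800 frames and the rest 1798 each; 9225 frames reaches minute 5, so 45 × 18 + 5 × 2 = 820 labels have been skipped so far.
Adding those back, label number 818415 + 820 = 819235 at 30 labels/s is 27307 s + 25 f = 7 h 35 min 7 s frame 25, i.e. 07:35:07;25.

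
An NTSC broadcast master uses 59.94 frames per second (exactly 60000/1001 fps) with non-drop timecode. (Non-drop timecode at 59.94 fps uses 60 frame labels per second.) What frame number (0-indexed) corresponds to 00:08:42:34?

31354

Total seconds to the label: (0 × 3600 + 8 × 60 + 42) = 522.
Frame index = 522 × 60 + 34 = 31354.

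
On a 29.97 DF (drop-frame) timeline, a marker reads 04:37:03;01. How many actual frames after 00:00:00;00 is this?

498191

Complete 10-minute blocks: 27, each 17982 frames → 485514.
Remaining 7 whole minutes in the current block: 1800 + 6 × 1798 = 12588 frames.
Within the current minute: 3 × 30 + 1 − 2 = 89 (labels ;00/;01 skipped at this minute). Total = 485514 + 12588 + 89 = 498191.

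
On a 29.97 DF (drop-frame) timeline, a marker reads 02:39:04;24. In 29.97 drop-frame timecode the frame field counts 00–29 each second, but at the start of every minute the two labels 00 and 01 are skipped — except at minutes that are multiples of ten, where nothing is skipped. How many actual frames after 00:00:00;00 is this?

286056

As if non-drop at 30 labels/s: (2 × 3600 + 39 × 60 + 4) × 30 + 24 = 286344.
Minute boundaries passed: 159; those not divisible by 10: 159 − 15 = 144; dropped labels = 2 × 144 = 288.
Actual frame index = 286344 − 288 = 286056.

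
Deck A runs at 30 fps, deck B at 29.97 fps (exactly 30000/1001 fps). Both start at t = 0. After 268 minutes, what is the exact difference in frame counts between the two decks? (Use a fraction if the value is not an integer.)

268 min = 16080 s.
A emits 30 × 16080 = 482400 frames; B emits 30000/1001 × 16080 = 482400000/1001.
Difference = 482400/1001 frames (≈ 481.9181); B is behind A.

482400/1001 frames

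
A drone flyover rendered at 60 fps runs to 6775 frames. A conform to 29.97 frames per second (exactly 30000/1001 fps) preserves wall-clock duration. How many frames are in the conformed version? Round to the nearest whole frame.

3384 frames

Frames at target rate = 6775 × (30000/1001) / (60) = 3387500/1001 ≈ 3384.116.
Nearest whole frame: 3384.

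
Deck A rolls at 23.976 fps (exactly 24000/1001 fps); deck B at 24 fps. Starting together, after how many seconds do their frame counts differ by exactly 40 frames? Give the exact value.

5005/3 seconds

The gap grows by |24 − 24000/1001| = 24/1001 frames per second.
Time for a 40-frame gap: 40 ÷ (24/1001) = 5005/3 s.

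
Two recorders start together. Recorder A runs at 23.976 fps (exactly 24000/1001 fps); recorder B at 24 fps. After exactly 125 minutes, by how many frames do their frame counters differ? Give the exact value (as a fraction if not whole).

125 min = 7500 s.
A emits 24000/1001 × 7500 = 180000000/1001 frames; B emits 24 × 7500 = 180000.
Difference = 180000/1001 frames (≈ 179.8202); B is ahead of A.

180000/1001 frames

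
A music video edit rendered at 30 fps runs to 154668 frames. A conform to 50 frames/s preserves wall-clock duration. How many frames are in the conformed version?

257780 frames

Frames at target rate = 154668 × (50) / (30) = 257780.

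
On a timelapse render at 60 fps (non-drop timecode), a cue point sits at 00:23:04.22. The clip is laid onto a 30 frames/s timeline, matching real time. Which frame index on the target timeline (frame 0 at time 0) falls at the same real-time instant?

Source frame index: (0×3600 + 23×60 + 4) × 60 + 22 = 83062.
Real time: 83062 / (60) = 41531/30 s.
Target frame: (41531/30) × (30) = 41531.

frame 41531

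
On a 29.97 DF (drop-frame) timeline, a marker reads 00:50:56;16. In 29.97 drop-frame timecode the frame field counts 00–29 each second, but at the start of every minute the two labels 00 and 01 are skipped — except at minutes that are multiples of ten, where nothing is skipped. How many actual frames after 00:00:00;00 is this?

91606

Complete 10-minute blocks: 5, each 17982 frames → 89910.
Remaining 0 whole minutes in the current block: 0 frames.
Within the current minute: 56 × 30 + 16 = 1696. Total = 89910 + 0 + 1696 = 91606.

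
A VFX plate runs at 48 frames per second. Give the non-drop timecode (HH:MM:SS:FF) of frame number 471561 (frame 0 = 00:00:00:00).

471561 ÷ 48 = 9824 full seconds, remainder 9 frames.
9824 s = 2 h 43 min 44 s.
Timecode: 02:43:44:09.

02:43:44:09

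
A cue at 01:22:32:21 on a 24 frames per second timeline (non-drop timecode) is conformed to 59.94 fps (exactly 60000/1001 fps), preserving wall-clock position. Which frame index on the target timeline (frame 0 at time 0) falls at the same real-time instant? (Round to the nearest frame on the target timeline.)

Source frame index: (1×3600 + 22×60 + 32) × 24 + 21 = 118869.
Real time: 118869 / (24) = 39623/8 s.
Target frame: (39623/8) × (60000/1001) = 297172500/1001 ≈ 296875.624 → 296876.

frame 296876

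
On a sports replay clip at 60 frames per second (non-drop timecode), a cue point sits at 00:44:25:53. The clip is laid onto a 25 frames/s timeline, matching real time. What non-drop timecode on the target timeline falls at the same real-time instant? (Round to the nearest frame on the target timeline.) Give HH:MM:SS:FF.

00:44:25:22

Source frame index: (0×3600 + 44×60 + 25) × 60 + 53 = 159953.
Real time: 159953 / (60) = 159953/60 s.
Target frame: (159953/60) × (25) = 799765/12 ≈ 66647.083 → 66647.
At 25 labels/s: frame 66647 → 00:44:25:22.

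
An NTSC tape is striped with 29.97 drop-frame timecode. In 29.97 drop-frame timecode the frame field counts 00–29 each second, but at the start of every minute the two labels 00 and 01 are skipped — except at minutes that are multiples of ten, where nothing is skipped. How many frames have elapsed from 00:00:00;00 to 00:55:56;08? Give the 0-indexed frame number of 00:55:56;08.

100588

Complete 10-minute blocks: 5, each 17982 frames → 89910.
Remaining 5 whole minutes in the current block: 1800 + 4 × 1798 = 8992 frames.
Within the current minute: 56 × 30 + 8 − 2 = 1686 (labels ;00/;01 skipped at this minute). Total = 89910 + 8992 + 1686 = 100588.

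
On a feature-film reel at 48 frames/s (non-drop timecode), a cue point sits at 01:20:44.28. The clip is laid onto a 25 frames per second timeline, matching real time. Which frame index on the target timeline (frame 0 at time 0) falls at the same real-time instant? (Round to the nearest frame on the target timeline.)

Source frame index: (1×3600 + 20×60 + 44) × 48 + 28 = 232540.
Real time: 232540 / (48) = 58135/12 s.
Target frame: (58135/12) × (25) = 1453375/12 ≈ 121114.583 → 121115.

frame 121115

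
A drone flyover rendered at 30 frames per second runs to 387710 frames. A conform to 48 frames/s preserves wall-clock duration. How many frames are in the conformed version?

Target frames = source frames × (target rate / source rate) = 387710 × (48)/(30) = 387710 × 8/5 = 620336.

620336 frames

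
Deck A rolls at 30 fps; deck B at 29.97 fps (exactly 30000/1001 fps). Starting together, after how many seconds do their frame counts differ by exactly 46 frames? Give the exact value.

23023/15 seconds

The gap grows by |30000/1001 − 30| = 30/1001 frames per second.
Time for a 46-frame gap: 46 ÷ (30/1001) = 23023/15 s.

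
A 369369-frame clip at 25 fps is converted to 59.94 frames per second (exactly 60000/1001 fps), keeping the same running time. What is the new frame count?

885600 frames

Target frames = source frames × (target rate / source rate) = 369369 × (60000/1001)/(25) = 369369 × 2400/1001 = 885600.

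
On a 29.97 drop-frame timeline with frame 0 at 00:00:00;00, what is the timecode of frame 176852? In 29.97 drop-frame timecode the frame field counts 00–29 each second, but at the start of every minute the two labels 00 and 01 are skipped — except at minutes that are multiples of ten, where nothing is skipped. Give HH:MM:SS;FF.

01:38:21;00

Each 10-minute DF block holds 10 × 60 × 30 − 9 × 2 = 17982 frames. 176852 ÷ 17982 → 9 full blocks, remainder 15014.
Within the partial block the first minute is 1800 frames and each further minute 1798, so 8 further minute boundaries passed. Total skipped labels = 18 × 9 + 2 × 8 = 178.
Non-drop label index = 176852 + 178 = 177030; at 30 labels/s that is 01:38:21:00, i.e. DF 01:38:21;00.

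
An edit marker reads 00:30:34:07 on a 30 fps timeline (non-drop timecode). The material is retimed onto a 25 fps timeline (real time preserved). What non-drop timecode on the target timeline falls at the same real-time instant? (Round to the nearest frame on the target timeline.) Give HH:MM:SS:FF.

Source frame index: (0×3600 + 30×60 + 34) × 30 + 7 = 55027.
Real time: 55027 / (30) = 55027/30 s.
Target frame: (55027/30) × (25) = 275135/6 ≈ 45855.833 → 45856.
At 25 labels/s: frame 45856 → 00:30:34:06.

00:30:34:06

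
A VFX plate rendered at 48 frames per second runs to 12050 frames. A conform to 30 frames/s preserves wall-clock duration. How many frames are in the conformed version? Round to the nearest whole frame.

Frames at target rate = 12050 × (30) / (48) = 30125/4 ≈ 7531.250.
Nearest whole frame: 7531.

7531 frames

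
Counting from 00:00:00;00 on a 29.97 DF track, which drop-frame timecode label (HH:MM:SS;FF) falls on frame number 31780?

00:17:40;12

Each 10-minute DF block holds 10 × 60 × 30 − 9 × 2 = 17982 frames. 31780 ÷ 17982 → 1 full block, remainder 13798.
Within the partial block the first minute is 1800 frames and each further minute 1798, so 7 further minute boundaries passed. Total skipped labels = 18 × 1 + 2 × 7 = 32.
Non-drop label index = 31780 + 32 = 31812; at 30 labels/s that is 00:17:40:12, i.e. DF 00:17:40;12.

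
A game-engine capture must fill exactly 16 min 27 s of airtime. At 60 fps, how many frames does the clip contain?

59220 frames

16 min 27 s = 987 s.
Frames = 987 × 60 = 59220.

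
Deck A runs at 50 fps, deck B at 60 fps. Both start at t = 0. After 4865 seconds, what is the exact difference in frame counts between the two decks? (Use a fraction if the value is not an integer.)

A emits 50 × 4865 = 243250 frames; B emits 60 × 4865 = 291900.
Difference = 48650 frames; B is ahead of A.

48650 frames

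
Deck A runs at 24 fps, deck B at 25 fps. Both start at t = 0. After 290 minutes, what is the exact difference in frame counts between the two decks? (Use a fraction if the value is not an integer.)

17400 frames

290 min = 17400 s.
A emits 24 × 17400 = 417600 frames; B emits 25 × 17400 = 435000.
Difference = 17400 frames; B is ahead of A.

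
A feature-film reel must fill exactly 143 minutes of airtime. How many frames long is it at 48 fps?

143 min = 8580 s.
Frames = 8580 × 48 = 411840.

411840 frames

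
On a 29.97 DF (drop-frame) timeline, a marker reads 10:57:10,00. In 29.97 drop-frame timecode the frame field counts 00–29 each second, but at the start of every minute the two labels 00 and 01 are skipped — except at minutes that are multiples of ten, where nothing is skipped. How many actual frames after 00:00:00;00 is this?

1181716

As if non-drop at 30 labels/s: (10 × 3600 + 57 × 60 + 10) × 30 + 0 = 1182900.
Minute boundaries passed: 657; those not divisible by 10: 657 − 65 = 592; dropped labels = 2 × 592 = 1184.
Actual frame index = 1182900 − 1184 = 1181716.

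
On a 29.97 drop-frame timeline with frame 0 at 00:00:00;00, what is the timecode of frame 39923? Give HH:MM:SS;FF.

Ten DF minutes hold 17982 frames, so frame 39923 lies in block 2 (frames 35964–53945) with 3959 frames into that block.
The block's first minute is 1800 frames and the rest 1798 each; 3959 frames reaches minute 2, so 2 × 18 + 2 × 2 = 40 labels have been skipped so far.
Adding those back, label number 39923 + 40 = 39963 at 30 labels/s is 1332 s + 3 f = 0 h 22 min 12 s frame 3, i.e. 00:22:12;03.

00:22:12;03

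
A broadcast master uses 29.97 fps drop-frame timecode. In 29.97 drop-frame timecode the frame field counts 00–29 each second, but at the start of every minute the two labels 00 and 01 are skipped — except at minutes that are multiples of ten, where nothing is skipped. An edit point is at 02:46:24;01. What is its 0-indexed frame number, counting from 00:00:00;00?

As if non-drop at 30 labels/s: (2 × 3600 + 46 × 60 + 24) × 30 + 1 = 299521.
Minute boundaries passed: 166; those not divisible by 10: 166 − 16 = 150; dropped labels = 2 × 150 = 300.
Actual frame index = 299521 − 300 = 299221.

299221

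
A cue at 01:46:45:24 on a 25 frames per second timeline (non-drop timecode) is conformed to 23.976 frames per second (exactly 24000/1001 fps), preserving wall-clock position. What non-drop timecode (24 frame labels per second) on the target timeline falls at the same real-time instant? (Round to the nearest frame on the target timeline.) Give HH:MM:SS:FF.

Source frame index: (1×3600 + 46×60 + 45) × 25 + 24 = 160149.
Real time: 160149 / (25) = 160149/25 s.
Target frame: (160149/25) × (24000/1001) = 13976640/91 ≈ 153589.451 → 153589.
At 24 labels/s: frame 153589 → 01:46:39:13.

01:46:39:13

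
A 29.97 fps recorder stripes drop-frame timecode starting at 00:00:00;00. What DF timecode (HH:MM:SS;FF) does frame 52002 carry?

Each 10-minute DF block holds 10 × 60 × 30 − 9 × 2 = 17982 frames. 52002 ÷ 17982 → 2 full blocks, remainder 16038.
Within the partial block the first minute is 1800 frames and each further minute 1798, so 8 further minute boundaries passed. Total skipped labels = 18 × 2 + 2 × 8 = 52.
Non-drop label index = 52002 + 52 = 52054; at 30 labels/s that is 00:28:55:04, i.e. DF 00:28:55;04.

00:28:55;04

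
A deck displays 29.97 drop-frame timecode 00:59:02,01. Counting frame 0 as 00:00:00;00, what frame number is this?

As if non-drop at 30 labels/s: (0 × 3600 + 59 × 60 + 2) × 30 + 1 = 106261.
Minute boundaries passed: 59; those not divisible by 10: 59 − 5 = 54; dropped labels = 2 × 54 = 108.
Actual frame index = 106261 − 108 = 106153.

106153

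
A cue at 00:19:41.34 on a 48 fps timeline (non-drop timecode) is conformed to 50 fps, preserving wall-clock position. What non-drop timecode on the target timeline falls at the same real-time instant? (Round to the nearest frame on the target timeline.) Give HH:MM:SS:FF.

00:19:41:35

Source frame index: (0×3600 + 19×60 + 41) × 48 + 34 = 56722.
Real time: 56722 / (48) = 28361/24 s.
Target frame: (28361/24) × (50) = 709025/12 ≈ 59085.417 → 59085.
At 50 labels/s: frame 59085 → 00:19:41:35.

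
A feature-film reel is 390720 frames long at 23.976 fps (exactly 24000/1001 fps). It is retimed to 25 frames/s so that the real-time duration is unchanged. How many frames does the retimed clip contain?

Target frames = source frames × (target rate / source rate) = 390720 × (25)/(24000/1001) = 390720 × 1001/960 = 407407.

407407 frames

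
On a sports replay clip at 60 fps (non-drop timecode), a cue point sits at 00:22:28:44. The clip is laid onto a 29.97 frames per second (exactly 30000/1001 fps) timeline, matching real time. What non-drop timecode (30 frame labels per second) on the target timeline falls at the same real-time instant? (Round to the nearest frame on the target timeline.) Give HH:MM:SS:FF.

Source frame index: (0×3600 + 22×60 + 28) × 60 + 44 = 80924.
Real time: 80924 / (60) = 20231/15 s.
Target frame: (20231/15) × (30000/1001) = 40462000/1001 ≈ 40421.578 → 40422.
At 30 labels/s: frame 40422 → 00:22:27:12.

00:22:27:12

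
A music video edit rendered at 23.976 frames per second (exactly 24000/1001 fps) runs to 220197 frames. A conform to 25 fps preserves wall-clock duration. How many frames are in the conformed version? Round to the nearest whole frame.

229601 frames

Frames at target rate = 220197 × (25) / (24000/1001) = 73472399/320 ≈ 229601.247.
Nearest whole frame: 229601.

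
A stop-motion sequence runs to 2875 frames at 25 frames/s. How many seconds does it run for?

Running time = 2875 / (25) = 115 s.

115 seconds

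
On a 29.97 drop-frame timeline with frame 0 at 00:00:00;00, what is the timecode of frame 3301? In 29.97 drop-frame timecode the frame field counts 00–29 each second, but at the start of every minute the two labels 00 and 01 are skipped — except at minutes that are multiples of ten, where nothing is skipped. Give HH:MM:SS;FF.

00:01:50;03

Each 10-minute DF block holds 10 × 60 × 30 − 9 × 2 = 17982 frames. 3301 ÷ 17982 → 0 full blocks, remainder 3301.
Within the partial block the first minute is 1800 frames and each further minute 1798, so 1 further minute boundary passed. Total skipped labels = 18 × 0 + 2 × 1 = 2.
Non-drop label index = 3301 + 2 = 3303; at 30 labels/s that is 00:01:50:03, i.e. DF 00:01:50;03.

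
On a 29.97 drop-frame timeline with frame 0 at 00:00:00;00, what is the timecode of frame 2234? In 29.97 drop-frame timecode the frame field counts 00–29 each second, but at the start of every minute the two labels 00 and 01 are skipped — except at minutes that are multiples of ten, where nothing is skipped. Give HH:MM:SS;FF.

Ten DF minutes hold 17982 frames, so frame 2234 lies in block 0 (frames 0–17981) with 2234 frames into that block.
The block's first minute is 1800 frames and the rest 1798 each; 2234 frames reaches minute 1, so 0 × 18 + 1 × 2 = 2 labels have been skipped so far.
Adding those back, label number 2234 + 2 = 2236 at 30 labels/s is 74 s + 16 f = 0 h 1 min 14 s frame 16, i.e. 00:01:14;16.

00:01:14;16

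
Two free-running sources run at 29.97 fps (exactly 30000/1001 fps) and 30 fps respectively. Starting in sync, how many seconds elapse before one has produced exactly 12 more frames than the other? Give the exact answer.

The gap grows by |30 − 30000/1001| = 30/1001 frames per second.
Time for a 12-frame gap: 12 ÷ (30/1001) = 400.4 s.

400.4 seconds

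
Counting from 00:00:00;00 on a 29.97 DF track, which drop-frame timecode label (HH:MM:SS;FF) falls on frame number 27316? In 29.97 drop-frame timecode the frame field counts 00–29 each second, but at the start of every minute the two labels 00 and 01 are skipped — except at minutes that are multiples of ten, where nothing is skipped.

00:15:11;14

Ten DF minutes hold 17982 frames, so frame 27316 lies in block 1 (frames 17982–35963) with 9334 frames into that block.
The block's first minute is 1800 frames and the rest 1798 each; 9334 frames reaches minute 5, so 1 × 18 + 5 × 2 = 28 labels have been skipped so far.
Adding those back, label number 27316 + 28 = 27344 at 30 labels/s is 911 s + 14 f = 0 h 15 min 11 s frame 14, i.e. 00:15:11;14.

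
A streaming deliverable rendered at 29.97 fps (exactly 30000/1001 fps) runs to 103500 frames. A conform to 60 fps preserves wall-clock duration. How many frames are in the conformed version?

Target frames = source frames × (target rate / source rate) = 103500 × (60)/(30000/1001) = 103500 × 1001/500 = 207207.

207207 frames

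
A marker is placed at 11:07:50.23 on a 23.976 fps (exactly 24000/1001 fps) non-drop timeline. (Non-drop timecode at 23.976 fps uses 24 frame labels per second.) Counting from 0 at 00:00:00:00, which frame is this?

961703

Total seconds to the label: (11 × 3600 + 7 × 60 + 50) = 40070.
Frame index = 40070 × 24 + 23 = 961703.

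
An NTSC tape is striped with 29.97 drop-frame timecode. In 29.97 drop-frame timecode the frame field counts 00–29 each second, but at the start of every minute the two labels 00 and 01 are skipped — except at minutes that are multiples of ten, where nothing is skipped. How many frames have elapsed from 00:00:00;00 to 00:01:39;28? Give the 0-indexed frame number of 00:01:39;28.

2996

Complete 10-minute blocks: 0, each 17982 frames → 0.
Remaining 1 whole minute in the current block: 1800 + 0 × 1798 = 1800 frames.
Within the current minute: 39 × 30 + 28 − 2 = 1196 (labels ;00/;01 skipped at this minute). Total = 0 + 1800 + 1196 = 2996.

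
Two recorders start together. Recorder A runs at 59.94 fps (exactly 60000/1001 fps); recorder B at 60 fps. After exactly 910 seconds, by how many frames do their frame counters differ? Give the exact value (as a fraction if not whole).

A emits 60000/1001 × 910 = 600000/11 frames; B emits 60 × 910 = 54600.
Difference = 600/11 frames (≈ 54.5455); B is ahead of A.

600/11 frames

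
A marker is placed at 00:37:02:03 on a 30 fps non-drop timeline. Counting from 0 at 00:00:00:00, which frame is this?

Total seconds to the label: (0 × 3600 + 37 × 60 + 2) = 2222.
Frame index = 2222 × 30 + 3 = 66663.

66663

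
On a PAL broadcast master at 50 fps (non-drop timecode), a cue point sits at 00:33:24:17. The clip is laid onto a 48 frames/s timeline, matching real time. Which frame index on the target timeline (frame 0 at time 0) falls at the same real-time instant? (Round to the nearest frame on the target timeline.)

frame 96208

Source frame index: (0×3600 + 33×60 + 24) × 50 + 17 = 100217.
Real time: 100217 / (50) = 100217/50 s.
Target frame: (100217/50) × (48) = 2405208/25 ≈ 96208.320 → 96208.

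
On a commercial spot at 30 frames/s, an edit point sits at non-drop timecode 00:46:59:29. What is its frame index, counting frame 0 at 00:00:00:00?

frame 84599

Total seconds to the label: (0 × 3600 + 46 × 60 + 59) = 2819.
Frame index = 2819 × 30 + 29 = 84599.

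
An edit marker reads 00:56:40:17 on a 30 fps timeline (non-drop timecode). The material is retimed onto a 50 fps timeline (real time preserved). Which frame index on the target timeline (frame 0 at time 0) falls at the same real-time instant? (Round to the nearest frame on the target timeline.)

Source frame index: (0×3600 + 56×60 + 40) × 30 + 17 = 102017.
Real time: 102017 / (30) = 102017/30 s.
Target frame: (102017/30) × (50) = 510085/3 ≈ 170028.333 → 170028.

frame 170028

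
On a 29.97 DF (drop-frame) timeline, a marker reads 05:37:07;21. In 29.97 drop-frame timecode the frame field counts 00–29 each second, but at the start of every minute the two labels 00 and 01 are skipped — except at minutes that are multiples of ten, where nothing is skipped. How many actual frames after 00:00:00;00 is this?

Complete 10-minute blocks: 33, each 17982 frames → 593406.
Remaining 7 whole minutes in the current block: 1800 + 6 × 1798 = 12588 frames.
Within the current minute: 7 × 30 + 21 − 2 = 229 (labels ;00/;01 skipped at this minute). Total = 593406 + 12588 + 229 = 606223.

606223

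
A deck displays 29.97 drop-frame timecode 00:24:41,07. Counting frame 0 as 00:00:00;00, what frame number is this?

Complete 10-minute blocks: 2, each 17982 frames → 35964.
Remaining 4 whole minutes in the current block: 1800 + 3 × 1798 = 7194 frames.
Within the current minute: 41 × 30 + 7 − 2 = 1235 (labels ;00/;01 skipped at this minute). Total = 35964 + 7194 + 1235 = 44393.

44393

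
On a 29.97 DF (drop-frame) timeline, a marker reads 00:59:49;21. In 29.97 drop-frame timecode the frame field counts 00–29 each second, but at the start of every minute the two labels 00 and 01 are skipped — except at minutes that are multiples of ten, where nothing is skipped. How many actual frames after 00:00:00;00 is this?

107583

As if non-drop at 30 labels/s: (0 × 3600 + 59 × 60 + 49) × 30 + 21 = 107691.
Minute boundaries passed: 59; those not divisible by 10: 59 − 5 = 54; dropped labels = 2 × 54 = 108.
Actual frame index = 107691 − 108 = 107583.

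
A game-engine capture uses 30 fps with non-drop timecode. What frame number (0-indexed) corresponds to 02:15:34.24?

Total seconds to the label: (2 × 3600 + 15 × 60 + 34) = 8134.
Frame index = 8134 × 30 + 24 = 244044.

frame 244044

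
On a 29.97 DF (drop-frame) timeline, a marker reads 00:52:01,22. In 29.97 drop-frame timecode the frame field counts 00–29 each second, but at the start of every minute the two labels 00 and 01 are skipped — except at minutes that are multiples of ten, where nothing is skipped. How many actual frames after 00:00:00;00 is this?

93558

As if non-drop at 30 labels/s: (0 × 3600 + 52 × 60 + 1) × 30 + 22 = 93652.
Minute boundaries passed: 52; those not divisible by 10: 52 − 5 = 47; dropped labels = 2 × 47 = 94.
Actual frame index = 93652 − 94 = 93558.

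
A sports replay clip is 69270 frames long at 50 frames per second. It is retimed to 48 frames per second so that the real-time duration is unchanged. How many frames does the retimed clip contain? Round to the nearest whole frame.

Frames at target rate = 69270 × (48) / (50) = 332496/5 ≈ 66499.200.
Nearest whole frame: 66499.

66499 frames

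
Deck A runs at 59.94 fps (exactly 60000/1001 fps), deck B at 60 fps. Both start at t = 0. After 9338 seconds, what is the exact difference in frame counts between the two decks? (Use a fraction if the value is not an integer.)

80040/143 frames

A emits 60000/1001 × 9338 = 80040000/143 frames; B emits 60 × 9338 = 560280.
Difference = 80040/143 frames (≈ 559.7203); B is ahead of A.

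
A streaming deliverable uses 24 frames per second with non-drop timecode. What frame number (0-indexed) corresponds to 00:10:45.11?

Total seconds to the label: (0 × 3600 + 10 × 60 + 45) = 645.
Frame index = 645 × 24 + 11 = 15491.

15491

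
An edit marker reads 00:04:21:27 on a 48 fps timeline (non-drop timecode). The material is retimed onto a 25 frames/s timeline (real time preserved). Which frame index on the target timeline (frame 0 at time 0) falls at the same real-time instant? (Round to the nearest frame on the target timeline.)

frame 6539

Source frame index: (0×3600 + 4×60 + 21) × 48 + 27 = 12555.
Real time: 12555 / (48) = 4185/16 s.
Target frame: (4185/16) × (25) = 104625/16 ≈ 6539.062 → 6539.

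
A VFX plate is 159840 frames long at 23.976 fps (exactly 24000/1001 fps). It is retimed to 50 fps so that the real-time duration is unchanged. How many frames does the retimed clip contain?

Target frames = source frames × (target rate / source rate) = 159840 × (50)/(24000/1001) = 159840 × 1001/480 = 333333.

333333 frames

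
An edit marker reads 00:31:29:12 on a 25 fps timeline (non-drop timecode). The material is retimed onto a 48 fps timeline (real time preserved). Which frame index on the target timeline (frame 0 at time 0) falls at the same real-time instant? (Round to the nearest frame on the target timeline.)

Source frame index: (0×3600 + 31×60 + 29) × 25 + 12 = 47237.
Real time: 47237 / (25) = 47237/25 s.
Target frame: (47237/25) × (48) = 2267376/25 ≈ 90695.040 → 90695.

frame 90695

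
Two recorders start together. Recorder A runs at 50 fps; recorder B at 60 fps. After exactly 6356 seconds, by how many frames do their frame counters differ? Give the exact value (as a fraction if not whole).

A emits 50 × 6356 = 317800 frames; B emits 60 × 6356 = 381360.
Difference = 63560 frames; B is ahead of A.

63560 frames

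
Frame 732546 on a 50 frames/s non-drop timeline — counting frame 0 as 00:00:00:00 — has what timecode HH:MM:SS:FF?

04:04:10:46

732546 ÷ 50 = 14650 full seconds, remainder 46 frames.
14650 s = 4 h 4 min 10 s.
Timecode: 04:04:10:46.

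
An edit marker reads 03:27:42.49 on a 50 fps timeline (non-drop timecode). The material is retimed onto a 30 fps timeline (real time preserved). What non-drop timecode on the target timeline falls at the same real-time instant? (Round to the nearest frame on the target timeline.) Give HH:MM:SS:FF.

03:27:42:29

Source frame index: (3×3600 + 27×60 + 42) × 50 + 49 = 623149.
Real time: 623149 / (50) = 623149/50 s.
Target frame: (623149/50) × (30) = 1869447/5 ≈ 373889.400 → 373889.
At 30 labels/s: frame 373889 → 03:27:42:29.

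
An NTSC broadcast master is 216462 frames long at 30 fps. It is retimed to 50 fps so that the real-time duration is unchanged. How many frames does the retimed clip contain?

Target frames = source frames × (target rate / source rate) = 216462 × (50)/(30) = 216462 × 5/3 = 360770.

360770 frames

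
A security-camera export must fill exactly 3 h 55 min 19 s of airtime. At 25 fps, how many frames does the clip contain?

3 h 55 min 19 s = 14119 s.
Frames = 14119 × 25 = 352975.

352975 frames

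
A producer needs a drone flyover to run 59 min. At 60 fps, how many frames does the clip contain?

59 min = 3540 s.
Frames = 3540 × 60 = 212400.

212400 frames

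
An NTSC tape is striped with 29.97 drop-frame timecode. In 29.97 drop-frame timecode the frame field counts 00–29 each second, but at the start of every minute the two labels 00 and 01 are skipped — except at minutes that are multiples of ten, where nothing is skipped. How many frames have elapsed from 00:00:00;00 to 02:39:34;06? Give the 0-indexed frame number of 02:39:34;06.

286938

As if non-drop at 30 labels/s: (2 × 3600 + 39 × 60 + 34) × 30 + 6 = 287226.
Minute boundaries passed: 159; those not divisible by 10: 159 − 15 = 144; dropped labels = 2 × 144 = 288.
Actual frame index = 287226 − 288 = 286938.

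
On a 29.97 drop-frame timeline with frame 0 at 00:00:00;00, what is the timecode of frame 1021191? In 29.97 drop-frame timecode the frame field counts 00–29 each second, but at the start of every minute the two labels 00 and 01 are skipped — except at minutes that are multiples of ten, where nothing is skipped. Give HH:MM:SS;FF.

09:27:53;23

Each 10-minute DF block holds 10 × 60 × 30 − 9 × 2 = 17982 frames. 1021191 ÷ 17982 → 56 full blocks, remainder 14199.
Within the partial block the first minute is 1800 frames and each further minute 1798, so 7 further minute boundaries passed. Total skipped labels = 18 × 56 + 2 × 7 = 1022.
Non-drop label index = 1021191 + 1022 = 1022213; at 30 labels/s that is 09:27:53:23, i.e. DF 09:27:53;23.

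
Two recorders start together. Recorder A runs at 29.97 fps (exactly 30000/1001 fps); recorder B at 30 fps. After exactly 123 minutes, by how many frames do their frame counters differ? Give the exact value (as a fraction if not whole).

123 min = 7380 s.
A emits 30000/1001 × 7380 = 221400000/1001 frames; B emits 30 × 7380 = 221400.
Difference = 221400/1001 frames (≈ 221.1788); B is ahead of A.

221400/1001 frames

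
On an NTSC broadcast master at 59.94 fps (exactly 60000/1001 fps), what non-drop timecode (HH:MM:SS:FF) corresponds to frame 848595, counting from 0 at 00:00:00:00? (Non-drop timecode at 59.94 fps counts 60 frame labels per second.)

03:55:43:15

848595 ÷ 60 = 14143 full seconds, remainder 15 frames.
14143 s = 3 h 55 min 43 s.
Timecode: 03:55:43:15.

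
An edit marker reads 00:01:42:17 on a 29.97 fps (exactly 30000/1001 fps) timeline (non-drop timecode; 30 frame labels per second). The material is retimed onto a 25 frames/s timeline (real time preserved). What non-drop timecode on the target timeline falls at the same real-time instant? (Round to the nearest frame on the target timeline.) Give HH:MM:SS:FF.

00:01:42:17

Source frame index: (0×3600 + 1×60 + 42) × 30 + 17 = 3077.
Real time: 3077 / (30000/1001) = 3080077/30000 s.
Target frame: (3080077/30000) × (25) = 3080077/1200 ≈ 2566.731 → 2567.
At 25 labels/s: frame 2567 → 00:01:42:17.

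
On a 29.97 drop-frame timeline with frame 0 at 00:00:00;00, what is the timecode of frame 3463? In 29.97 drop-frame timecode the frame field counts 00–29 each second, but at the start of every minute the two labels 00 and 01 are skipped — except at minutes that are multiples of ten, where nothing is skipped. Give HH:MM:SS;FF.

00:01:55;15

Each 10-minute DF block holds 10 × 60 × 30 − 9 × 2 = 17982 frames. 3463 ÷ 17982 → 0 full blocks, remainder 3463.
Within the partial block the first minute is 1800 frames and each further minute 1798, so 1 further minute boundary passed. Total skipped labels = 18 × 0 + 2 × 1 = 2.
Non-drop label index = 3463 + 2 = 3465; at 30 labels/s that is 00:01:55:15, i.e. DF 00:01:55;15.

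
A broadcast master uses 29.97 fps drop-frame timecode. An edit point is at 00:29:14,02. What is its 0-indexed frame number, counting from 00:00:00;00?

Complete 10-minute blocks: 2, each 17982 frames → 35964.
Remaining 9 whole minutes in the current block: 1800 + 8 × 1798 = 16184 frames.
Within the current minute: 14 × 30 + 2 − 2 = 420 (labels ;00/;01 skipped at this minute). Total = 35964 + 16184 + 420 = 52568.

52568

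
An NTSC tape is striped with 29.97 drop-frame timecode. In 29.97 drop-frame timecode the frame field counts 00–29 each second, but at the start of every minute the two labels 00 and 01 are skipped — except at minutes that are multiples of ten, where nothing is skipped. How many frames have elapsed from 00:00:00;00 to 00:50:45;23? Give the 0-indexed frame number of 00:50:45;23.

91283

As if non-drop at 30 labels/s: (0 × 3600 + 50 × 60 + 45) × 30 + 23 = 91373.
Minute boundaries passed: 50; those not divisible by 10: 50 − 5 = 45; dropped labels = 2 × 45 = 90.
Actual frame index = 91373 − 90 = 91283.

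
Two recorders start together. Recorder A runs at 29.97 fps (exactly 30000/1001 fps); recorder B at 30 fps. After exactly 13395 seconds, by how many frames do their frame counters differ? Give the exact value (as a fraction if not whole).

A emits 30000/1001 × 13395 = 401850000/1001 frames; B emits 30 × 13395 = 401850.
Difference = 401850/1001 frames (≈ 401.4486); B is ahead of A.

401850/1001 frames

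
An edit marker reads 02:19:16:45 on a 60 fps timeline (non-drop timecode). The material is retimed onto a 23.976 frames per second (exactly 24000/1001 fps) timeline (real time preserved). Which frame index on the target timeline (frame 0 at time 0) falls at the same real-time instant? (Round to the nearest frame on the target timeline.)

Source frame index: (2×3600 + 19×60 + 16) × 60 + 45 = 501405.
Real time: 501405 / (60) = 33427/4 s.
Target frame: (33427/4) × (24000/1001) = 200562000/1001 ≈ 200361.638 → 200362.

frame 200362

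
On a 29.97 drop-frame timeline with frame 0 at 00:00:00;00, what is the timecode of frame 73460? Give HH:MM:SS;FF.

Ten DF minutes hold 17982 frames, so frame 73460 lies in block 4 (frames 71928–89909) with 1532 frames into that block.
The block's first minute is 1800 frames and the rest 1798 each; 1532 frames reaches minute 0, so 4 × 18 + 0 × 2 = 72 labels have been skipped so far.
Adding those back, label number 73460 + 72 = 73532 at 30 labels/s is 2451 s + 2 f = 0 h 40 min 51 s frame 2, i.e. 00:40:51;02.

00:40:51;02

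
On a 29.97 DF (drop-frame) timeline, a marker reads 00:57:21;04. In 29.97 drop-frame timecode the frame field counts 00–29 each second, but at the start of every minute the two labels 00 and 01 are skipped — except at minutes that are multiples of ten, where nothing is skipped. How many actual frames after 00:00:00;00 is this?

103130

Complete 10-minute blocks: 5, each 17982 frames → 89910.
Remaining 7 whole minutes in the current block: 1800 + 6 × 1798 = 12588 frames.
Within the current minute: 21 × 30 + 4 − 2 = 632 (labels ;00/;01 skipped at this minute). Total = 89910 + 12588 + 632 = 103130.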